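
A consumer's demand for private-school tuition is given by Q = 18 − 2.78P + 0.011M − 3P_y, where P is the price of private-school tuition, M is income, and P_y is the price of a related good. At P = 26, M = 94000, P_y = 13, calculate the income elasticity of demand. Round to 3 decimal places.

At the given point, Q = 18 − 2.78(26) + 0.011(94000) − 3(13) = 18 − 72.28 + 1034 − 39 = 940.72.
∂Q/∂M = +0.011, so E_I = 0.011·(94000/940.72) ≈ 1.099.
E_I > 1: normal good (luxury).

1.099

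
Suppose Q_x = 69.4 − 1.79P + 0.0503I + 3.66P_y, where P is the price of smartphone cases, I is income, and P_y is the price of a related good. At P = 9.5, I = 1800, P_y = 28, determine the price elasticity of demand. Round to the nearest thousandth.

-0.069

Substituting, Q_x = 69.4 − 1.79(9.5) + 0.0503(1800) + 3.66(28) = 69.4 − 17.005 + 90.54 + 102.48 = 245.415.
∂Q_x/∂P = −1.79, so E_p = (−1.79)·(9.5/245.415) ≈ -0.069.
|E_p| < 1: demand is inelastic.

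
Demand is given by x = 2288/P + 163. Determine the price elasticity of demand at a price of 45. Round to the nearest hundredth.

-0.24

At P = 45, x = 213.8444.
dx/dP = −2288/P² = −1.1299.
Point elasticity E = (dx/dP)·(P/x) = -1.1299 × 45/213.8444 ≈ -0.24.
|E| < 1, so demand is inelastic at this price.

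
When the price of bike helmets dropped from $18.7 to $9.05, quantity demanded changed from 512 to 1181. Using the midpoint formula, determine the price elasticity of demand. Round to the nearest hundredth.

%Δq = (1181 − 512)/[(512 + 1181)/2] = 669/846.5 ≈ 0.7903.
%Δp = (9.05 − 18.7)/[(18.7 + 9.05)/2] = -9.65/13.875 ≈ -0.6955.
Arc elasticity E = %Δq/%Δp ≈ 0.7903/-0.6955 ≈ -1.14.
|E| > 1: demand is elastic over this range.

-1.14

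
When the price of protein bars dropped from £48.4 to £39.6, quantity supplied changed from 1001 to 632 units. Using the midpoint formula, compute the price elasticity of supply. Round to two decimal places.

2.26

%Δq = (632 − 1001)/[(1001 + 632)/2] = -369/816.5 ≈ -0.4519.
%Δp = (39.6 − 48.4)/[(48.4 + 39.6)/2] = -8.8/44 ≈ -0.2000.
Arc elasticity E = %Δq/%Δp ≈ -0.4519/-0.2000 ≈ 2.26.
|E| > 1: supply is elastic over this range.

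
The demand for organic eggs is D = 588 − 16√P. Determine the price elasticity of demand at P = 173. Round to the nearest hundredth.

-0.28

At P = 173, D = 377.5529.
dD/dP = −16/(2√P) = −16/(2·13.1529).
Point elasticity E = (dD/dP)·(P/D) = -0.6082 × 173/377.5529 ≈ -0.28.
|E| < 1, so demand is inelastic at this price.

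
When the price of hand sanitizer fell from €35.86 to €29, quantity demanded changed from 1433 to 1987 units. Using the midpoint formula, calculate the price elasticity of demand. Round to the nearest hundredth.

%Δq = (1987 − 1433)/[(1433 + 1987)/2] = 554/1710 ≈ 0.3240.
%Δp = (29 − 35.86)/[(35.86 + 29)/2] = -6.86/32.43 ≈ -0.2115.
Arc elasticity E = %Δq/%Δp ≈ 0.3240/-0.2115 ≈ -1.53.
|E| > 1: demand is elastic over this range.

-1.53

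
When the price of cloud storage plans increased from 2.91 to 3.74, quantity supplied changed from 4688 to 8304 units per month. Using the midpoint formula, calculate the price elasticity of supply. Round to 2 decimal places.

2.23

%Δq = (8304 − 4688)/[(4688 + 8304)/2] = 3616/6496 ≈ 0.5567.
%ΔP = (3.74 − 2.91)/[(2.91 + 3.74)/2] = 0.83/3.325 ≈ 0.2496.
Arc elasticity E = %Δq/%ΔP ≈ 0.5567/0.2496 ≈ 2.23.
|E| > 1: supply is elastic over this range.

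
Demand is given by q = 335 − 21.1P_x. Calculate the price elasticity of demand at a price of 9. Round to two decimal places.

-1.31

At P_x = 9, q = 145.1.
dq/dP_x = −21.1.
Point elasticity E = (dq/dP_x)·(P_x/q) = -21.1 × 9/145.1 ≈ -1.31.
|E| > 1, so demand is elastic at this price.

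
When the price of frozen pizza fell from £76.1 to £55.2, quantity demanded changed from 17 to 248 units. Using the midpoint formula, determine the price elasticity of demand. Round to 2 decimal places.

-5.48

%ΔQ = (248 − 17)/[(17 + 248)/2] = 231/132.5 ≈ 1.7434.
%Δp = (55.2 − 76.1)/[(76.1 + 55.2)/2] = -20.9/65.65 ≈ -0.3184.
Arc elasticity E = %ΔQ/%Δp ≈ 1.7434/-0.3184 ≈ -5.48.
|E| > 1: demand is elastic over this range.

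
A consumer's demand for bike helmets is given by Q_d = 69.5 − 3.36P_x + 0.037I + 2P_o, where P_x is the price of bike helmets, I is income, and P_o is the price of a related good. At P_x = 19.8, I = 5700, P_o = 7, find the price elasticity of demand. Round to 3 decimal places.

Evaluating quantity at (P_x, I, P_o) gives Q_d = 69.5 − 3.36(19.8) + 0.037(5700) + 2(7) = 69.5 − 66.528 + 210.9 + 14 = 227.872.
∂Q_d/∂P_x = −3.36, so E_p = (−3.36)·(19.8/227.872) ≈ -0.292.
|E_p| < 1: demand is inelastic.

-0.292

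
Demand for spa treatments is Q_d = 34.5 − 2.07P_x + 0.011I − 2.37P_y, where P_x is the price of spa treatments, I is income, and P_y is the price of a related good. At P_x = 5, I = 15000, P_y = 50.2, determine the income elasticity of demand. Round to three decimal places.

At the given point, Q_d = 34.5 − 2.07(5) + 0.011(15000) − 2.37(50.2) = 34.5 − 10.35 + 165 − 118.974 = 70.176.
∂Q_d/∂I = +0.011, so E_I = 0.011·(15000/70.176) ≈ 2.351.
E_I > 1: normal good (luxury).

2.351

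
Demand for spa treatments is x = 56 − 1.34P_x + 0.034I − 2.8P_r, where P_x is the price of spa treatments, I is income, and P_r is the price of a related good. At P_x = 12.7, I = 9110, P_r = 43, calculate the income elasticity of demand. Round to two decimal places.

x = 56 − 1.34(12.7) + 0.034(9110) − 2.8(43) = 56 − 17.018 + 309.74 − 120.4 = 228.322.
∂x/∂I = +0.034, so E_I = 0.034·(9110/228.322) ≈ 1.36.
E_I > 1: normal good (luxury).

1.36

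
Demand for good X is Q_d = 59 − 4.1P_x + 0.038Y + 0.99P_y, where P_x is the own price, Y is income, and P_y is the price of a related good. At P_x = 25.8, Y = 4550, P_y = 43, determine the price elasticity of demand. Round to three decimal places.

-0.627

First evaluate Q_d: 59 − 4.1(25.8) + 0.038(4550) + 0.99(43) = 59 − 105.78 + 172.9 + 42.57 = 168.69.
∂Q_d/∂P_x = −4.1, so E_p = (−4.1)·(25.8/168.69) ≈ -0.627.
|E_p| < 1: demand is inelastic.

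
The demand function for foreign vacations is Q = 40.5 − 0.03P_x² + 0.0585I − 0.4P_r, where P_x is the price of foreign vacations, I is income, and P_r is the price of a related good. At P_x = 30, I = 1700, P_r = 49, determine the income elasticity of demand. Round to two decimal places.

1.07

Q = 40.5 − 0.03(30)² + 0.0585(1700) − 0.4(49) = 40.5 − 27 + 99.45 − 19.6 = 93.35.
∂Q/∂I = +0.0585, so E_I = 0.0585·(1700/93.35) ≈ 1.07.
E_I > 1: normal good (luxury).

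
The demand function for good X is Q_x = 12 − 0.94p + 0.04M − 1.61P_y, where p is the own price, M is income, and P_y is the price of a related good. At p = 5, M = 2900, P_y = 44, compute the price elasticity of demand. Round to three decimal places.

-0.090

Q_x = 12 − 0.94(5) + 0.04(2900) − 1.61(44) = 12 − 4.7 + 116 − 70.84 = 52.46.
∂Q_x/∂p = −0.94, so E_p = (−0.94)·(5/52.46) ≈ -0.090.
|E_p| < 1: demand is inelastic.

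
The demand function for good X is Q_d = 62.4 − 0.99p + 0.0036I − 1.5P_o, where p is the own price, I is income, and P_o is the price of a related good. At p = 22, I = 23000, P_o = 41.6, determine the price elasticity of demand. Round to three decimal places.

Q_d = 62.4 − 0.99(22) + 0.0036(23000) − 1.5(41.6) = 62.4 − 21.78 + 82.8 − 62.4 = 61.02.
∂Q_d/∂p = −0.99, so E_p = (−0.99)·(22/61.02) ≈ -0.357.
|E_p| < 1: demand is inelastic.

-0.357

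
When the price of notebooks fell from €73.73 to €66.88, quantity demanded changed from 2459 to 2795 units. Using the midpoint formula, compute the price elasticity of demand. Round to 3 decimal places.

-1.313

%ΔQ = (2795 − 2459)/[(2459 + 2795)/2] = 336/2627 ≈ 0.1279.
%ΔP = (66.88 − 73.73)/[(73.73 + 66.88)/2] = -6.85/70.305 ≈ -0.0974.
Arc elasticity E = %ΔQ/%ΔP ≈ 0.1279/-0.0974 ≈ -1.313.
|E| > 1: demand is elastic over this range.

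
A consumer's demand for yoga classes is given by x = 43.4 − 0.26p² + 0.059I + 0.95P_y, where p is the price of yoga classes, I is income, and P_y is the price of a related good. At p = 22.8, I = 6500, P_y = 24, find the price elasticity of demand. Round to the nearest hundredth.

Evaluating quantity at (p, I, P_y) gives x = 43.4 − 0.26(22.8)² + 0.059(6500) + 0.95(24) = 43.4 − 135.1584 + 383.5 + 22.8 = 314.5416.
∂x/∂p = −2·0.26·p = -11.856, so E_p = -11.856·(22.8/314.5416) ≈ -0.86.
|E_p| < 1: demand is inelastic.

-0.86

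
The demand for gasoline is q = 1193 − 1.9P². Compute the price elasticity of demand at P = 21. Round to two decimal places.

At P = 21, q = 355.1.
dq/dP = −2·1.9·P = −79.8.
Point elasticity E = (dq/dP)·(P/q) = -79.8 × 21/355.1 ≈ -4.72.
|E| > 1, so demand is elastic at this price.

-4.72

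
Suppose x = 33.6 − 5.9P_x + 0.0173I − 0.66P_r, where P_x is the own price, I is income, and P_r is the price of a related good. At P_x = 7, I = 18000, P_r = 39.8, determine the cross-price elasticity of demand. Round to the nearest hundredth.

Evaluating quantity at (P_x, I, P_r) gives x = 33.6 − 5.9(7) + 0.0173(18000) − 0.66(39.8) = 33.6 − 41.3 + 311.4 − 26.268 = 277.432.
∂x/∂P_r = −0.66, so E_xy = -0.66·(39.8/277.432) ≈ -0.09.
E_xy < 0: the goods are complements.

-0.09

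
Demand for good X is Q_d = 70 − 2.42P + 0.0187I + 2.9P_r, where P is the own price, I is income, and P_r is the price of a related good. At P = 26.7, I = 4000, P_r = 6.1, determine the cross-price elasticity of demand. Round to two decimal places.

0.18

Q_d = 70 − 2.42(26.7) + 0.0187(4000) + 2.9(6.1) = 70 − 64.614 + 74.8 + 17.69 = 97.876.
∂Q_d/∂P_r = +2.9, so E_xy = 2.9·(6.1/97.876) ≈ 0.18.
E_xy > 0: the goods are substitutes.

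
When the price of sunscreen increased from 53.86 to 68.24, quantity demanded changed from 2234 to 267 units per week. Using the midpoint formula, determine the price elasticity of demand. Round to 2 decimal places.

-6.68

%Δq = (267 − 2234)/[(2234 + 267)/2] = -1967/1250.5 ≈ -1.5730.
%Δp = (68.24 − 53.86)/[(53.86 + 68.24)/2] = 14.38/61.05 ≈ 0.2355.
Arc elasticity E = %Δq/%Δp ≈ -1.5730/0.2355 ≈ -6.68.
|E| > 1: demand is elastic over this range.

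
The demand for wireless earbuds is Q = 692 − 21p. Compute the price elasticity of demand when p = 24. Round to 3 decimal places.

-2.681

At p = 24, Q = 188.
dQ/dp = −21.
Point elasticity E = (dQ/dp)·(p/Q) = -21 × 24/188 ≈ -2.681.
|E| > 1, so demand is elastic at this price.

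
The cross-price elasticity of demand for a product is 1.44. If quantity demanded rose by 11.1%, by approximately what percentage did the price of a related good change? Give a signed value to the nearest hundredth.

7.71

%ΔQ ≈ E × %ΔP_y ⇒ %ΔP_y = %ΔQ / E = (11.1%)/(1.44) ≈ 7.71%.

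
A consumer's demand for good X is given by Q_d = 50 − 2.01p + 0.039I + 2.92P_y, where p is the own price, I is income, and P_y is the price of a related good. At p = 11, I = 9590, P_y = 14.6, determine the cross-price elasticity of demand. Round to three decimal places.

0.096

At the given point, Q_d = 50 − 2.01(11) + 0.039(9590) + 2.92(14.6) = 50 − 22.11 + 374.01 + 42.632 = 444.532.
∂Q_d/∂P_y = +2.92, so E_xy = 2.92·(14.6/444.532) ≈ 0.096.
E_xy > 0: the goods are substitutes.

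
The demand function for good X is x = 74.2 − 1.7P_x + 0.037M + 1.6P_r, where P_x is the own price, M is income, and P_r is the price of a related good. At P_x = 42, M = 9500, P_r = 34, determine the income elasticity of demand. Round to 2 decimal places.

0.86

x = 74.2 − 1.7(42) + 0.037(9500) + 1.6(34) = 74.2 − 71.4 + 351.5 + 54.4 = 408.7.
∂x/∂M = +0.037, so E_I = 0.037·(9500/408.7) ≈ 0.86.
E_I ∈ (0,1): normal good (necessity).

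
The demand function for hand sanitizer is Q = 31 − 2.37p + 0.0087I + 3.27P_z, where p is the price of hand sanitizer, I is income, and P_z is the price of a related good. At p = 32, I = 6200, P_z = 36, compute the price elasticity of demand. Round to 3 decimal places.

Evaluating quantity at (p, I, P_z) gives Q = 31 − 2.37(32) + 0.0087(6200) + 3.27(36) = 31 − 75.84 + 53.94 + 117.72 = 126.82.
∂Q/∂p = −2.37, so E_p = (−2.37)·(32/126.82) ≈ -0.598.
|E_p| < 1: demand is inelastic.

-0.598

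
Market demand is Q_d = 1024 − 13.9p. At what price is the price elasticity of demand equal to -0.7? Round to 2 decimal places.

Set −bp/(a − bp) = −0.7 ⇒ bp = 0.7(a − bp) ⇒ bp(1+0.7) = 0.7·a.
p = 0.7·1024/(13.9·1.7) ≈ 30.33.

30.33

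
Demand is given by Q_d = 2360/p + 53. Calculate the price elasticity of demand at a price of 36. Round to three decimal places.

-0.553

At p = 36, Q_d = 118.5556.
dQ_d/dp = −2360/p² = −1.821.
Point elasticity E = (dQ_d/dp)·(p/Q_d) = -1.821 × 36/118.5556 ≈ -0.553.
|E| < 1, so demand is inelastic at this price.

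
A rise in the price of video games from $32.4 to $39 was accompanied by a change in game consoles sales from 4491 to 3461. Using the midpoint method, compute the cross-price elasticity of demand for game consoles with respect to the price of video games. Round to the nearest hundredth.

%ΔQ_x = (3461 − 4491)/[(4491+3461)/2] = -1030/3976 ≈ -0.2591.
%ΔP_y = (39 − 32.4)/[(32.4+39)/2] ≈ 0.1849.
E_xy = -0.2591/0.1849 ≈ -1.40.
E_xy < 0, so game consoles and video games are complements.

-1.40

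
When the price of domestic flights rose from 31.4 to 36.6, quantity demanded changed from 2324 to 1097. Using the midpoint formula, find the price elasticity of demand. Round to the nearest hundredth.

-4.69

%ΔQ = (1097 − 2324)/[(2324 + 1097)/2] = -1227/1710.5 ≈ -0.7173.
%Δp = (36.6 − 31.4)/[(31.4 + 36.6)/2] = 5.2/34 ≈ 0.1529.
Arc elasticity E = %ΔQ/%Δp ≈ -0.7173/0.1529 ≈ -4.69.
|E| > 1: demand is elastic over this range.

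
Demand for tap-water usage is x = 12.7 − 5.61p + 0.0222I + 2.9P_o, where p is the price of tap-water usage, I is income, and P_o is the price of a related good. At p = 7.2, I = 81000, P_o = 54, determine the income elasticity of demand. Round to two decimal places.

Substituting, x = 12.7 − 5.61(7.2) + 0.0222(81000) + 2.9(54) = 12.7 − 40.392 + 1798.2 + 156.6 = 1927.108.
∂x/∂I = +0.0222, so E_I = 0.0222·(81000/1927.108) ≈ 0.93.
E_I ∈ (0,1): normal good (necessity).

0.93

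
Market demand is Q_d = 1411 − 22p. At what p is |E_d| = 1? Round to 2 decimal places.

32.07

For linear demand Q_d = a − bp, E = −bp/(a − bp). |E| = 1 ⇒ bp = a − bp ⇒ p = a/(2b).
p = 1411/(2·22) ≈ 32.07.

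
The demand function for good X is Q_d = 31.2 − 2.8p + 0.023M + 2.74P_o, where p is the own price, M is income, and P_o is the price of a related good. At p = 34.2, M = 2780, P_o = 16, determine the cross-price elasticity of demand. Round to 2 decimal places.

1.01

Substituting, Q_d = 31.2 − 2.8(34.2) + 0.023(2780) + 2.74(16) = 31.2 − 95.76 + 63.94 + 43.84 = 43.22.
∂Q_d/∂P_o = +2.74, so E_xy = 2.74·(16/43.22) ≈ 1.01.
E_xy > 0: the goods are substitutes.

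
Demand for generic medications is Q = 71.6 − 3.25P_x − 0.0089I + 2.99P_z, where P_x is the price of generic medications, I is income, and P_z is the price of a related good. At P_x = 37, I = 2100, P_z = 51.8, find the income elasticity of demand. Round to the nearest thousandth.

-0.213

First evaluate Q: 71.6 − 3.25(37) − 0.0089(2100) + 2.99(51.8) = 71.6 − 120.25 − 18.69 + 154.882 = 87.542.
∂Q/∂I = −0.0089, so E_I = -0.0089·(2100/87.542) ≈ -0.213.
E_I < 0: inferior good.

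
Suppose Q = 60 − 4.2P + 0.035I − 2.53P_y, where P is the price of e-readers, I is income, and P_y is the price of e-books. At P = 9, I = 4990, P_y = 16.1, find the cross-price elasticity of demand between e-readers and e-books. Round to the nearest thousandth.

First evaluate Q: 60 − 4.2(9) + 0.035(4990) − 2.53(16.1) = 60 − 37.8 + 174.65 − 40.733 = 156.117.
∂Q/∂P_y = −2.53, so E_xy = -2.53·(16.1/156.117) ≈ -0.261.
E_xy < 0: the goods are complements.

-0.261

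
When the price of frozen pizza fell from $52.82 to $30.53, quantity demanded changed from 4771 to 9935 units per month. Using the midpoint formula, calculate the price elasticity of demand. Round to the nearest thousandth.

-1.313

%ΔQ = (9935 − 4771)/[(4771 + 9935)/2] = 5164/7353 ≈ 0.7023.
%Δp = (30.53 − 52.82)/[(52.82 + 30.53)/2] = -22.29/41.675 ≈ -0.5349.
Arc elasticity E = %ΔQ/%Δp ≈ 0.7023/-0.5349 ≈ -1.313.
|E| > 1: demand is elastic over this range.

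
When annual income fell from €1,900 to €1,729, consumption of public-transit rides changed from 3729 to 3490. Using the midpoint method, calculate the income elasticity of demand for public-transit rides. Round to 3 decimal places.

0.703

%ΔQ = (3490 − 3729)/[(3729+3490)/2] = -239/3609.5 ≈ -0.0662.
%ΔY = (1,729 − 1,900)/[(1,900+1,729)/2] = -171/1814.5 ≈ -0.0942.
E_I = %ΔQ/%ΔY ≈ 0.703.
E_I ∈ (0,1): normal good (necessity).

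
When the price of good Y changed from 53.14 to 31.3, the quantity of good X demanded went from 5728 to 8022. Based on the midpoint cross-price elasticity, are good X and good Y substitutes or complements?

%ΔQ_x = (8022 − 5728)/[(5728+8022)/2] = 2294/6875 ≈ 0.3337.
%ΔP_y = (31.3 − 53.14)/[(53.14+31.3)/2] ≈ -0.5173.
E_xy = 0.3337/-0.5173 ≈ -0.645.
E_xy < 0, so the goods are complements.

complements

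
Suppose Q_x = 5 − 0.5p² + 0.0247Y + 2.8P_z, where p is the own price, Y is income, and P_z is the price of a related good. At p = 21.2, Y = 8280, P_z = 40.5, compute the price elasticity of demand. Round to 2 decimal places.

First evaluate Q_x: 5 − 0.5(21.2)² + 0.0247(8280) + 2.8(40.5) = 5 − 224.72 + 204.516 + 113.4 = 98.196.
∂Q_x/∂p = −2·0.5·p = -21.2, so E_p = -21.2·(21.2/98.196) ≈ -4.58.
|E_p| > 1: demand is elastic.

-4.58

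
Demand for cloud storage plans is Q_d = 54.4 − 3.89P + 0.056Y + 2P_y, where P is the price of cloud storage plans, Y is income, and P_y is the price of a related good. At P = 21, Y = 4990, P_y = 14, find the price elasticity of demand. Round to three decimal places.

At the given point, Q_d = 54.4 − 3.89(21) + 0.056(4990) + 2(14) = 54.4 − 81.69 + 279.44 + 28 = 280.15.
∂Q_d/∂P = −3.89, so E_p = (−3.89)·(21/280.15) ≈ -0.292.
|E_p| < 1: demand is inelastic.

-0.292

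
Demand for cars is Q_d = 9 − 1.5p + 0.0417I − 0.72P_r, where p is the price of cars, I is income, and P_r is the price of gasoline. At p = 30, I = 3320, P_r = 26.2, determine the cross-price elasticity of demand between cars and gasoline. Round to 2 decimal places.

-0.23

First evaluate Q_d: 9 − 1.5(30) + 0.0417(3320) − 0.72(26.2) = 9 − 45 + 138.444 − 18.864 = 83.58.
∂Q_d/∂P_r = −0.72, so E_xy = -0.72·(26.2/83.58) ≈ -0.23.
E_xy < 0: the goods are complements.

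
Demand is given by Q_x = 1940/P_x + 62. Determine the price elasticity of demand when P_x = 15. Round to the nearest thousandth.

At P_x = 15, Q_x = 191.3333.
dQ_x/dP_x = −1940/P_x² = −8.6222.
Point elasticity E = (dQ_x/dP_x)·(P_x/Q_x) = -8.6222 × 15/191.3333 ≈ -0.676.
|E| < 1, so demand is inelastic at this price.

-0.676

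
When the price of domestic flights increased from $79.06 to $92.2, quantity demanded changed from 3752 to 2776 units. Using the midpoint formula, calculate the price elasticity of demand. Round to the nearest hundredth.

%Δq = (2776 − 3752)/[(3752 + 2776)/2] = -976/3264 ≈ -0.2990.
%Δp = (92.2 − 79.06)/[(79.06 + 92.2)/2] = 13.14/85.63 ≈ 0.1535.
Arc elasticity E = %Δq/%Δp ≈ -0.2990/0.1535 ≈ -1.95.
|E| > 1: demand is elastic over this range.

-1.95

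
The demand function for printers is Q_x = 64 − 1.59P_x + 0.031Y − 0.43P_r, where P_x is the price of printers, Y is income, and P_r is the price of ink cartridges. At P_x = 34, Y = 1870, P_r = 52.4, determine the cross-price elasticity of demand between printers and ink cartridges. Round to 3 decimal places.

-0.497

Evaluating quantity at (P_x, Y, P_r) gives Q_x = 64 − 1.59(34) + 0.031(1870) − 0.43(52.4) = 64 − 54.06 + 57.97 − 22.532 = 45.378.
∂Q_x/∂P_r = −0.43, so E_xy = -0.43·(52.4/45.378) ≈ -0.497.
E_xy < 0: the goods are complements.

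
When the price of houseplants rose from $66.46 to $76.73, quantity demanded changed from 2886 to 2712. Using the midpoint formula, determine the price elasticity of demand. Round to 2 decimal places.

-0.43

%Δq = (2712 − 2886)/[(2886 + 2712)/2] = -174/2799 ≈ -0.0622.
%ΔP = (76.73 − 66.46)/[(66.46 + 76.73)/2] = 10.27/71.595 ≈ 0.1434.
Arc elasticity E = %Δq/%ΔP ≈ -0.0622/0.1434 ≈ -0.43.
|E| < 1: demand is inelastic over this range.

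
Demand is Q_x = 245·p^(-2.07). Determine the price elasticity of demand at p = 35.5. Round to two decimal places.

For a Cobb–Douglas (constant-elasticity) form Q_x = A·p^α·…, the elasticity with respect to p equals the exponent α at every point.
Here the exponent on p is -2.07, so the price elasticity of demand is -2.07.

-2.07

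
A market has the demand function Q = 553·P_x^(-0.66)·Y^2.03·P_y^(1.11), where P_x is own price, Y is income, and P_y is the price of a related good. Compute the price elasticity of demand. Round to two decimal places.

For a Cobb–Douglas (constant-elasticity) form Q = A·P_x^α·…, the elasticity with respect to P_x equals the exponent α at every point.
Here the exponent on P_x is -0.66, so the price elasticity of demand is -0.66.

-0.66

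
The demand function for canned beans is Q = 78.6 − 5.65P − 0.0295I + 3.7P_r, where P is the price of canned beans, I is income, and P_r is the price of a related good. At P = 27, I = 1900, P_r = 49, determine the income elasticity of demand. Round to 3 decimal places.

-1.093

First evaluate Q: 78.6 − 5.65(27) − 0.0295(1900) + 3.7(49) = 78.6 − 152.55 − 56.05 + 181.3 = 51.3.
∂Q/∂I = −0.0295, so E_I = -0.0295·(1900/51.3) ≈ -1.093.
E_I < 0: inferior good.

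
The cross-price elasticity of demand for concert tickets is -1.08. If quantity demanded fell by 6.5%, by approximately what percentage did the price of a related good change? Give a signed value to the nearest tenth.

6.0

%ΔQ ≈ E × %ΔP_y ⇒ %ΔP_y = %ΔQ / E = (-6.5%)/(-1.08) ≈ 6.0%.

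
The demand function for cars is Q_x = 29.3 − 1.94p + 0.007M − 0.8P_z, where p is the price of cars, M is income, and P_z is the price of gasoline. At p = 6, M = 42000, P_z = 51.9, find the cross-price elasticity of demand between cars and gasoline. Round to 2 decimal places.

At the given point, Q_x = 29.3 − 1.94(6) + 0.007(42000) − 0.8(51.9) = 29.3 − 11.64 + 294 − 41.52 = 270.14.
∂Q_x/∂P_z = −0.8, so E_xy = -0.8·(51.9/270.14) ≈ -0.15.
E_xy < 0: the goods are complements.

-0.15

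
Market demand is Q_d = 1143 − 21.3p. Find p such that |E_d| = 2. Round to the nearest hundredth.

35.77

Set −bp/(a − bp) = −2 ⇒ bp = 2(a − bp) ⇒ bp(1+2) = 2·a.
p = 2·1143/(21.3·3) ≈ 35.77.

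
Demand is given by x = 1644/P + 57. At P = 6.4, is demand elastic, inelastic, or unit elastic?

At P = 6.4, x = 313.875.
dx/dP = −1644/P² = −40.1367.
Point elasticity E = (dx/dP)·(P/x) = -40.1367 × 6.4/313.875 ≈ -0.818.
|E| ≈ 0.818 < 1, so demand is inelastic.

inelastic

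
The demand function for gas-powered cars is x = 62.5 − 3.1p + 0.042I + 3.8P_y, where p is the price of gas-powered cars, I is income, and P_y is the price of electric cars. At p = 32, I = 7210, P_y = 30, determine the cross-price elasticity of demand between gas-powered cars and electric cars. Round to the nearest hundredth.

0.30

Evaluating quantity at (p, I, P_y) gives x = 62.5 − 3.1(32) + 0.042(7210) + 3.8(30) = 62.5 − 99.2 + 302.82 + 114 = 380.12.
∂x/∂P_y = +3.8, so E_xy = 3.8·(30/380.12) ≈ 0.30.
E_xy > 0: the goods are substitutes.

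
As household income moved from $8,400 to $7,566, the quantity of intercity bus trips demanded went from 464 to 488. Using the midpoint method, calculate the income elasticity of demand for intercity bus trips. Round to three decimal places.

-0.483

%ΔQ = (488 − 464)/[(464+488)/2] = 24/476 ≈ 0.0504.
%ΔI = (7,566 − 8,400)/[(8,400+7,566)/2] = -834/7983 ≈ -0.1045.
E_I = %ΔQ/%ΔI ≈ -0.483.
E_I < 0: inferior good.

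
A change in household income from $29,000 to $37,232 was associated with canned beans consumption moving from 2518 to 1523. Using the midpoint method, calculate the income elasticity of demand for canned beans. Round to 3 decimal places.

%ΔQ = (1523 − 2518)/[(2518+1523)/2] = -995/2020.5 ≈ -0.4925.
%ΔM = (37,232 − 29,000)/[(29,000+37,232)/2] = 8232/33116 ≈ 0.2486.
E_I = %ΔQ/%ΔM ≈ -1.981.
E_I < 0: inferior good.

-1.981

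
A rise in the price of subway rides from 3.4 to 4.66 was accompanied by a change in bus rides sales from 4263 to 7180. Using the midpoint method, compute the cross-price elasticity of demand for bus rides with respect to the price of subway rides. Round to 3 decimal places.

1.631

%ΔQ_x = (7180 − 4263)/[(4263+7180)/2] = 2917/5721.5 ≈ 0.5098.
%ΔP_y = (4.66 − 3.4)/[(3.4+4.66)/2] ≈ 0.3127.
E_xy = 0.5098/0.3127 ≈ 1.631.
E_xy > 0, so bus rides and subway rides are substitutes.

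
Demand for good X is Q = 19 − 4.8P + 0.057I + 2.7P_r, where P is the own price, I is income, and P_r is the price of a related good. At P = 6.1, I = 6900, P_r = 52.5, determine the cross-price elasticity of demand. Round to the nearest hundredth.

Q = 19 − 4.8(6.1) + 0.057(6900) + 2.7(52.5) = 19 − 29.28 + 393.3 + 141.75 = 524.77.
∂Q/∂P_r = +2.7, so E_xy = 2.7·(52.5/524.77) ≈ 0.27.
E_xy > 0: the goods are substitutes.

0.27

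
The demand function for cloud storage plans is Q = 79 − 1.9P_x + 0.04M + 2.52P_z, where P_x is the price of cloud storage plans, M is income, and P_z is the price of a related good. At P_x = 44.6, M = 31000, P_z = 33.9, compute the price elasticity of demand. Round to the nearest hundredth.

-0.06

Q = 79 − 1.9(44.6) + 0.04(31000) + 2.52(33.9) = 79 − 84.74 + 1240 + 85.428 = 1319.688.
∂Q/∂P_x = −1.9, so E_p = (−1.9)·(44.6/1319.688) ≈ -0.06.
|E_p| < 1: demand is inelastic.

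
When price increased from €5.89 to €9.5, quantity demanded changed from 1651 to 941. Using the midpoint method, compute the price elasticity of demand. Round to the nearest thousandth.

%ΔQ = (941 − 1651)/[(1651 + 941)/2] = -710/1296 ≈ -0.5478.
%Δp = (9.5 − 5.89)/[(5.89 + 9.5)/2] = 3.61/7.695 ≈ 0.4691.
Arc elasticity E = %ΔQ/%Δp ≈ -0.5478/0.4691 ≈ -1.168.
|E| > 1: demand is elastic over this range.

-1.168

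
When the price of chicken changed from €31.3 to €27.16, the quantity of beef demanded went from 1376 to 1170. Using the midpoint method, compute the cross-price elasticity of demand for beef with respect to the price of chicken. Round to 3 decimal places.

%ΔQ_x = (1170 − 1376)/[(1376+1170)/2] = -206/1273 ≈ -0.1618.
%ΔP_y = (27.16 − 31.3)/[(31.3+27.16)/2] ≈ -0.1416.
E_xy = -0.1618/-0.1416 ≈ 1.143.
E_xy > 0, so beef and chicken are substitutes.

1.143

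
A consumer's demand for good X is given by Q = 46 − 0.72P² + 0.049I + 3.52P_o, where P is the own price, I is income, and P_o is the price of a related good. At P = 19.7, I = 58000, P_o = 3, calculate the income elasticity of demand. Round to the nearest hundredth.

At the given point, Q = 46 − 0.72(19.7)² + 0.049(58000) + 3.52(3) = 46 − 279.4248 + 2842 + 10.56 = 2619.1352.
∂Q/∂I = +0.049, so E_I = 0.049·(58000/2619.1352) ≈ 1.09.
E_I > 1: normal good (luxury).

1.09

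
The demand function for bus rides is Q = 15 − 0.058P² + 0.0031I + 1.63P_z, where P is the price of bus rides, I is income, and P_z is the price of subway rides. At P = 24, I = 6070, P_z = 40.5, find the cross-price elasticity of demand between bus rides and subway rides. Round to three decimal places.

0.994

First evaluate Q: 15 − 0.058(24)² + 0.0031(6070) + 1.63(40.5) = 15 − 33.408 + 18.817 + 66.015 = 66.424.
∂Q/∂P_z = +1.63, so E_xy = 1.63·(40.5/66.424) ≈ 0.994.
E_xy > 0: the goods are substitutes.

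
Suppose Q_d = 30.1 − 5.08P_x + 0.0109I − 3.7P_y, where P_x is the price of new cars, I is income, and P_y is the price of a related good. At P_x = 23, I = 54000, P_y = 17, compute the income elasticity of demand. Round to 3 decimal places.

1.341

At the given point, Q_d = 30.1 − 5.08(23) + 0.0109(54000) − 3.7(17) = 30.1 − 116.84 + 588.6 − 62.9 = 438.96.
∂Q_d/∂I = +0.0109, so E_I = 0.0109·(54000/438.96) ≈ 1.341.
E_I > 1: normal good (luxury).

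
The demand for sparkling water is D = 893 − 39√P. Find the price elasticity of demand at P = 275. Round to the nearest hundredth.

-1.31

At P = 275, D = 246.2582.
dD/dP = −39/(2√P) = −39/(2·16.5831).
Point elasticity E = (dD/dP)·(P/D) = -1.1759 × 275/246.2582 ≈ -1.31.
|E| > 1, so demand is elastic at this price.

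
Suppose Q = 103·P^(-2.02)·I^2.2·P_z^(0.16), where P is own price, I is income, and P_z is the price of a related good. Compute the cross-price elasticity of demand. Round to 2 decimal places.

For a Cobb–Douglas (constant-elasticity) form Q = A·P_z^α·…, the elasticity with respect to P_z equals the exponent α at every point.
Here the exponent on P_z is 0.16, so the cross-price elasticity of demand is 0.16.

0.16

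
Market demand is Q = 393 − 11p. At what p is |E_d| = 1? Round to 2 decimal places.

For linear demand Q = a − bp, E = −bp/(a − bp). |E| = 1 ⇒ bp = a − bp ⇒ p = a/(2b).
p = 393/(2·11) ≈ 17.86.

17.86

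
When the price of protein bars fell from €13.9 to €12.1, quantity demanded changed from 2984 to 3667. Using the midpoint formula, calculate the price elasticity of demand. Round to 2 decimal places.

-1.48

%ΔQ = (3667 − 2984)/[(2984 + 3667)/2] = 683/3325.5 ≈ 0.2054.
%ΔP = (12.1 − 13.9)/[(13.9 + 12.1)/2] = -1.8/13 ≈ -0.1385.
Arc elasticity E = %ΔQ/%ΔP ≈ 0.2054/-0.1385 ≈ -1.48.
|E| > 1: demand is elastic over this range.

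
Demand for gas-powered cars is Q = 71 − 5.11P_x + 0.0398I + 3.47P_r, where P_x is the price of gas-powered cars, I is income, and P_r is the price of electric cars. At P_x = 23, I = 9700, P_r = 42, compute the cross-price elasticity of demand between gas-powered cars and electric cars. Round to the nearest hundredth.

0.30

Q = 71 − 5.11(23) + 0.0398(9700) + 3.47(42) = 71 − 117.53 + 386.06 + 145.74 = 485.27.
∂Q/∂P_r = +3.47, so E_xy = 3.47·(42/485.27) ≈ 0.30.
E_xy > 0: the goods are substitutes.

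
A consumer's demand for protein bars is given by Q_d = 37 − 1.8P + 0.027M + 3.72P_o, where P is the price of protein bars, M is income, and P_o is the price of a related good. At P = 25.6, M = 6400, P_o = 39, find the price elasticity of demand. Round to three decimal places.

Q_d = 37 − 1.8(25.6) + 0.027(6400) + 3.72(39) = 37 − 46.08 + 172.8 + 145.08 = 308.8.
∂Q_d/∂P = −1.8, so E_p = (−1.8)·(25.6/308.8) ≈ -0.149.
|E_p| < 1: demand is inelastic.

-0.149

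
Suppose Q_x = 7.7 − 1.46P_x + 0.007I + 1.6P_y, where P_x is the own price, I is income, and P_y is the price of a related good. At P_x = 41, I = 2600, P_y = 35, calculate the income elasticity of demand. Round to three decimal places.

0.826

At the given point, Q_x = 7.7 − 1.46(41) + 0.007(2600) + 1.6(35) = 7.7 − 59.86 + 18.2 + 56 = 22.04.
∂Q_x/∂I = +0.007, so E_I = 0.007·(2600/22.04) ≈ 0.826.
E_I ∈ (0,1): normal good (necessity).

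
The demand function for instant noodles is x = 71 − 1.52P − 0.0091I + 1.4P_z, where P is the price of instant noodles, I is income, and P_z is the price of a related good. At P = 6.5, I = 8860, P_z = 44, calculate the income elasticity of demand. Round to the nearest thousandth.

At the given point, x = 71 − 1.52(6.5) − 0.0091(8860) + 1.4(44) = 71 − 9.88 − 80.626 + 61.6 = 42.094.
∂x/∂I = −0.0091, so E_I = -0.0091·(8860/42.094) ≈ -1.915.
E_I < 0: inferior good.

-1.915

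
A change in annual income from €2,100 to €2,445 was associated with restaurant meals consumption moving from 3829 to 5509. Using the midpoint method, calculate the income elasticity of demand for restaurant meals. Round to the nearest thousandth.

%ΔQ = (5509 − 3829)/[(3829+5509)/2] = 1680/4669 ≈ 0.3598.
%ΔY = (2,445 − 2,100)/[(2,100+2,445)/2] = 345/2272.5 ≈ 0.1518.
E_I = %ΔQ/%ΔY ≈ 2.370.
E_I > 1: normal good (luxury).

2.370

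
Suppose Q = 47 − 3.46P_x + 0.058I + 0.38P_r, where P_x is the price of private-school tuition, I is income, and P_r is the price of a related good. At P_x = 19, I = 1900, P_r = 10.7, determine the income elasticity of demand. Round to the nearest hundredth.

Evaluating quantity at (P_x, I, P_r) gives Q = 47 − 3.46(19) + 0.058(1900) + 0.38(10.7) = 47 − 65.74 + 110.2 + 4.066 = 95.526.
∂Q/∂I = +0.058, so E_I = 0.058·(1900/95.526) ≈ 1.15.
E_I > 1: normal good (luxury).

1.15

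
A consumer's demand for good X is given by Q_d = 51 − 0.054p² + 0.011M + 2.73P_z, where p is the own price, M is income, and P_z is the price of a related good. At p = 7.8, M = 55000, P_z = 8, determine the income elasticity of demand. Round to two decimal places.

First evaluate Q_d: 51 − 0.054(7.8)² + 0.011(55000) + 2.73(8) = 51 − 3.2854 + 605 + 21.84 = 674.5546.
∂Q_d/∂M = +0.011, so E_I = 0.011·(55000/674.5546) ≈ 0.90.
E_I ∈ (0,1): normal good (necessity).

0.90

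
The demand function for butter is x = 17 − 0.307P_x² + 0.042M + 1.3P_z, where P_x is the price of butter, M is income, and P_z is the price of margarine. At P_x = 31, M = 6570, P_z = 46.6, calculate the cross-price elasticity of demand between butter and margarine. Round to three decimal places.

1.036

First evaluate x: 17 − 0.307(31)² + 0.042(6570) + 1.3(46.6) = 17 − 295.027 + 275.94 + 60.58 = 58.493.
∂x/∂P_z = +1.3, so E_xy = 1.3·(46.6/58.493) ≈ 1.036.
E_xy > 0: the goods are substitutes.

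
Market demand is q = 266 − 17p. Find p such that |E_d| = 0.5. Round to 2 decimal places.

Set −bp/(a − bp) = −0.5 ⇒ bp = 0.5(a − bp) ⇒ bp(1+0.5) = 0.5·a.
p = 0.5·266/(17·1.5) ≈ 5.22.

5.22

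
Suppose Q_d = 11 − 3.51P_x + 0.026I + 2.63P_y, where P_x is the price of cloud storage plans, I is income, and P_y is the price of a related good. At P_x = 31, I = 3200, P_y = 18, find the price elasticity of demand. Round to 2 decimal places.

-3.32

Evaluating quantity at (P_x, I, P_y) gives Q_d = 11 − 3.51(31) + 0.026(3200) + 2.63(18) = 11 − 108.81 + 83.2 + 47.34 = 32.73.
∂Q_d/∂P_x = −3.51, so E_p = (−3.51)·(31/32.73) ≈ -3.32.
|E_p| > 1: demand is elastic.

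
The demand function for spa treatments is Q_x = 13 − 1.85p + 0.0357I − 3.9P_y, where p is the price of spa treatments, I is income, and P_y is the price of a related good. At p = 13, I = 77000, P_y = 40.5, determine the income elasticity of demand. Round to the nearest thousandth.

At the given point, Q_x = 13 − 1.85(13) + 0.0357(77000) − 3.9(40.5) = 13 − 24.05 + 2748.9 − 157.95 = 2579.9.
∂Q_x/∂I = +0.0357, so E_I = 0.0357·(77000/2579.9) ≈ 1.066.
E_I > 1: normal good (luxury).

1.066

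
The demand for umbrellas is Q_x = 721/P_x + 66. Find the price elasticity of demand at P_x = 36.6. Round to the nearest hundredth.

-0.23

At P_x = 36.6, Q_x = 85.6995.
dQ_x/dP_x = −721/P_x² = −0.5382.
Point elasticity E = (dQ_x/dP_x)·(P_x/Q_x) = -0.5382 × 36.6/85.6995 ≈ -0.23.
|E| < 1, so demand is inelastic at this price.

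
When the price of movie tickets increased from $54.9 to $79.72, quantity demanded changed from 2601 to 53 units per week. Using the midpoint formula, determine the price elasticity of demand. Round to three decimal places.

-5.207

%ΔQ = (53 − 2601)/[(2601 + 53)/2] = -2548/1327 ≈ -1.9201.
%Δp = (79.72 − 54.9)/[(54.9 + 79.72)/2] = 24.82/67.31 ≈ 0.3687.
Arc elasticity E = %ΔQ/%Δp ≈ -1.9201/0.3687 ≈ -5.207.
|E| > 1: demand is elastic over this range.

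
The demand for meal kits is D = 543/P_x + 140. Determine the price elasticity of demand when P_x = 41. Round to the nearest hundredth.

-0.09

At P_x = 41, D = 153.2439.
dD/dP_x = −543/P_x² = −0.323.
Point elasticity E = (dD/dP_x)·(P_x/D) = -0.323 × 41/153.2439 ≈ -0.09.
|E| < 1, so demand is inelastic at this price.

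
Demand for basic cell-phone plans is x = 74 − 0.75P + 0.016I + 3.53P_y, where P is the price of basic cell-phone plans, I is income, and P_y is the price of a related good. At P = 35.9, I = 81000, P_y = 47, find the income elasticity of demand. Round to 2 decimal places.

x = 74 − 0.75(35.9) + 0.016(81000) + 3.53(47) = 74 − 26.925 + 1296 + 165.91 = 1508.985.
∂x/∂I = +0.016, so E_I = 0.016·(81000/1508.985) ≈ 0.86.
E_I ∈ (0,1): normal good (necessity).

0.86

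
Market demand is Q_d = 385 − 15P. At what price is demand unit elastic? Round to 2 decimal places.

12.83

For linear demand Q_d = a − bP, E = −bP/(a − bP). |E| = 1 ⇒ bP = a − bP ⇒ P = a/(2b).
P = 385/(2·15) ≈ 12.83.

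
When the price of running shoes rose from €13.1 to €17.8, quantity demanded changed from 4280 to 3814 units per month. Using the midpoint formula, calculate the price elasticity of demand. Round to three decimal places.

-0.379

%Δq = (3814 − 4280)/[(4280 + 3814)/2] = -466/4047 ≈ -0.1151.
%ΔP = (17.8 − 13.1)/[(13.1 + 17.8)/2] = 4.7/15.45 ≈ 0.3042.
Arc elasticity E = %Δq/%ΔP ≈ -0.1151/0.3042 ≈ -0.379.
|E| < 1: demand is inelastic over this range.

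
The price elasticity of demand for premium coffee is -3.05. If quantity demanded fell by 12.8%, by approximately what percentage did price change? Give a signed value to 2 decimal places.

4.20

%ΔQ ≈ E × %ΔP ⇒ %ΔP = %ΔQ / E = (-12.8%)/(-3.05) ≈ 4.20%.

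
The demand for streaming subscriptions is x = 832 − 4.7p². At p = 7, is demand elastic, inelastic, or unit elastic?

At p = 7, x = 601.7.
dx/dp = −2·4.7·p = −65.8.
Point elasticity E = (dx/dp)·(p/x) = -65.8 × 7/601.7 ≈ -0.765.
|E| ≈ 0.765 < 1, so demand is inelastic.

inelastic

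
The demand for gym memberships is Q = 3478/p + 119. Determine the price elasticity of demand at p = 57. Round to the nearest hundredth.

At p = 57, Q = 180.0175.
dQ/dp = −3478/p² = −1.0705.
Point elasticity E = (dQ/dp)·(p/Q) = -1.0705 × 57/180.0175 ≈ -0.34.
|E| < 1, so demand is inelastic at this price.

-0.34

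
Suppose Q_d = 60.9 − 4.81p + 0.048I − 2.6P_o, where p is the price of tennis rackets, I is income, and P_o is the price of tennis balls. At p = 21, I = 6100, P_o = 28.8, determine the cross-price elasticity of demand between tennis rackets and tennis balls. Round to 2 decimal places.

First evaluate Q_d: 60.9 − 4.81(21) + 0.048(6100) − 2.6(28.8) = 60.9 − 101.01 + 292.8 − 74.88 = 177.81.
∂Q_d/∂P_o = −2.6, so E_xy = -2.6·(28.8/177.81) ≈ -0.42.
E_xy < 0: the goods are complements.

-0.42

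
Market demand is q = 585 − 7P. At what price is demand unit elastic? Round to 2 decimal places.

For linear demand q = a − bP, E = −bP/(a − bP). |E| = 1 ⇒ bP = a − bP ⇒ P = a/(2b).
P = 585/(2·7) ≈ 41.79.

41.79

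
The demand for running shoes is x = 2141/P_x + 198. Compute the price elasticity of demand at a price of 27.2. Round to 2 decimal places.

At P_x = 27.2, x = 276.7132.
dx/dP_x = −2141/P_x² = −2.8939.
Point elasticity E = (dx/dP_x)·(P_x/x) = -2.8939 × 27.2/276.7132 ≈ -0.28.
|E| < 1, so demand is inelastic at this price.

-0.28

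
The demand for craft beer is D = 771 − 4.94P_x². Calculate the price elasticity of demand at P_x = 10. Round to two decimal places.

At P_x = 10, D = 277.
dD/dP_x = −2·4.94·P_x = −98.8.
Point elasticity E = (dD/dP_x)·(P_x/D) = -98.8 × 10/277 ≈ -3.57.
|E| > 1, so demand is elastic at this price.

-3.57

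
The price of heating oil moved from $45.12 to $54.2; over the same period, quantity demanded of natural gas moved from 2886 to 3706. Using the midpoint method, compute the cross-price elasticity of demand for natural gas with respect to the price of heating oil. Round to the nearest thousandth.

%ΔQ_x = (3706 − 2886)/[(2886+3706)/2] = 820/3296 ≈ 0.2488.
%ΔP_y = (54.2 − 45.12)/[(45.12+54.2)/2] ≈ 0.1828.
E_xy = 0.2488/0.1828 ≈ 1.361.
E_xy > 0, so natural gas and heating oil are substitutes.

1.361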